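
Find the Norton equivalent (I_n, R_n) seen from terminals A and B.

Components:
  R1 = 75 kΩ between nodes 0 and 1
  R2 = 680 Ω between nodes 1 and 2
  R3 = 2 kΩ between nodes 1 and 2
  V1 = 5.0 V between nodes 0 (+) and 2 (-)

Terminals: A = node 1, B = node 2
Find the Thévenin equivalent first; then I_n = V_th/R_th and R_n = R_th.
Step 1 — V_th is the open-circuit voltage V_A - V_B (nothing connected across the terminals).
Nodal analysis, taking node 2 as the 0 V reference.
Source V1 fixes V_0 = 5 V.
KCL at each unknown node (sum of currents leaving = 0; resistances in Ω):
  Node 1: (V_1 - 5)/75000 + (V_1 - 0)/680 + (V_1 - 0)/2000 = 0
Collecting terms: 0.001984 × V_1 = 0.00006667  =>  V_1 = 0.0336 V
V_th = V_1 - V_2 = 0.0336 - 0 = 0.0336 V
Step 2 — R_th: zero the source — replace V1 by a short circuit (node 2 merges into node 0) — and find the resistance seen between A (node 1) and B (node 0).
Reduce the network between node 1 (A) and node 0 (B) by series/parallel combination:
  Rp1 = R1 ‖ R2 ‖ R3 (parallel, all between nodes 0 and 1) = 1/(1/75000 + 1/680 + 1/2000) = 504.1 Ω
R_th = 504.1 Ω
I_n = V_th/R_th = 0.0336/504.1 = 0.00006667 A, and R_n = R_th = 504.1 Ω

Final answer: I_n = 6.667e-05 A, R_n = 504.1 Ω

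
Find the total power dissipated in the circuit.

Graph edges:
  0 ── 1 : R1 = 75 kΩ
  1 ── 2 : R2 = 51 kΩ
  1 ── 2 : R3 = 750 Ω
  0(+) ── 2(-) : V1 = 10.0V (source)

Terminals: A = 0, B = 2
Nodal analysis, taking node 2 as the 0 V reference.
Source V1 fixes V_0 = 10 V.
KCL at each unknown node (sum of currents leaving = 0; resistances in Ω):
  Node 1: (V_1 - 10)/75000 + (V_1 - 0)/51000 + (V_1 - 0)/750 = 0
Collecting terms: 0.001366 × V_1 = 0.0001333  =>  V_1 = 0.09759 V
Power in each resistor, P = (ΔV)²/R:
  P_R1 = (10 - 0.09759)²/75000 = 0.001307 W
  P_R2 = (0.09759 - 0)²/51000 = 0.0000001867 W
  P_R3 = (0.09759 - 0)²/750 = 0.0000127 W
P_total = P_R1 + P_R2 + P_R3 = 0.00132 W

Final answer: 0.00132 W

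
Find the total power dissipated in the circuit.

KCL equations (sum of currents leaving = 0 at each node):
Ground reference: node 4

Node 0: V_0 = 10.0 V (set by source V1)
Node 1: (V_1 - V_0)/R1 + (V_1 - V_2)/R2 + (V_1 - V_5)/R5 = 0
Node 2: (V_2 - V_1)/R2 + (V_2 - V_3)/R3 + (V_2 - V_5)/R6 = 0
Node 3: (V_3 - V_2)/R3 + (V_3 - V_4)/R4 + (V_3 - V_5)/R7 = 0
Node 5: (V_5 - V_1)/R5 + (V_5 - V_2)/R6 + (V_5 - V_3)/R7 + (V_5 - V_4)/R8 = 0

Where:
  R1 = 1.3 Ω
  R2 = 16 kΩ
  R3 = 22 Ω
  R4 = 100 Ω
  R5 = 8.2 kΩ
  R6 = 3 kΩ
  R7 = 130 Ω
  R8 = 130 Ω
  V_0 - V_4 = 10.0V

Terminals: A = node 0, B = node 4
Nodal analysis, taking node 4 as the 0 V reference.
Source V1 fixes V_0 = 10 V.
KCL at each unknown node (sum of currents leaving = 0; resistances in Ω):
  Node 1: (V_1 - 10)/1.3 + (V_1 - V_2)/16000 + (V_1 - V_5)/8200 = 0
  Node 2: (V_2 - V_1)/16000 + (V_2 - V_3)/22 + (V_2 - V_5)/3000 = 0
  Node 3: (V_3 - V_2)/22 + (V_3 - 0)/100 + (V_3 - V_5)/130 = 0
  Node 5: (V_5 - V_1)/8200 + (V_5 - V_2)/3000 + (V_5 - V_3)/130 + (V_5 - 0)/130 = 0
Collecting terms (coefficients in siemens):
  0.7694·V_1 - 0.0000625·V_2 - 0.000122·V_5 = 7.692
  0.04585·V_2 - 0.0000625·V_1 - 0.04545·V_3 - 0.0003333·V_5 = 0
  0.06315·V_3 - 0.04545·V_2 - 0.007692·V_5 = 0
  0.01584·V_5 - 0.000122·V_1 - 0.0003333·V_2 - 0.007692·V_3 = 0
Solving these 4 simultaneous equations (Gaussian elimination) gives:
  V_1 = 9.998 V, V_2 = 0.1021 V, V_3 = 0.0884 V, V_5 = 0.122 V
Power in each resistor, P = (ΔV)²/R:
  P_R1 = (10 - 9.998)²/1.3 = 0.000004319 W
  P_R2 = (9.998 - 0.1021)²/16000 = 0.00612 W
  P_R3 = (0.1021 - 0.0884)²/22 = 0.000008597 W
  P_R4 = (0.0884 - 0)²/100 = 0.00007814 W
  P_R5 = (9.998 - 0.122)²/8200 = 0.01189 W
  P_R6 = (0.1021 - 0.122)²/3000 = 0.000000132 W
  P_R7 = (0.0884 - 0.122)²/130 = 0.000008711 W
  P_R8 = (0 - 0.122)²/130 = 0.0001146 W
P_total = P_R1 + P_R2 + P_R3 + P_R4 + P_R5 + P_R6 + P_R7 + P_R8 = 0.01823 W

Final answer: 0.01823 W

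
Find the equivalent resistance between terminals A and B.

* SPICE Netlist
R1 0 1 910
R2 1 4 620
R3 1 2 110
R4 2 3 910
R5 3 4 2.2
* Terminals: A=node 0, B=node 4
Reduce the network between node 0 (A) and node 4 (B) by series/parallel combination:
  Rs1 = R3 + R4 (series, joined only at node 2) = 110 + 910 = 1020 Ω
  Rs2 = R5 + Rs1 (series, joined only at node 3) = 2.2 + 1020 = 1022 Ω
  Rp1 = R2 ‖ Rs2 (parallel, both between nodes 1 and 4) = 1/(1/620 + 1/1022) = 385.9 Ω
  Rs3 = R1 + Rp1 (series, joined only at node 1) = 910 + 385.9 = 1296 Ω
R_eq = 1.296 kΩ

Final answer: 1.296 kΩ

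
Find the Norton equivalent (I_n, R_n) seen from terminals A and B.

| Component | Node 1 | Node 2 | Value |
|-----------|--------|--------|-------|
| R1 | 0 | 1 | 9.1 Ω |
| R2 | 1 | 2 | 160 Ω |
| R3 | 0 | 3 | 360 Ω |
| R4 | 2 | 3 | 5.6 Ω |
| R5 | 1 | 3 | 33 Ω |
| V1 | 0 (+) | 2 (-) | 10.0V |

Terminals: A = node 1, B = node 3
Find the Thévenin equivalent first; then I_n = V_th/R_th and R_n = R_th.
Step 1 — V_th is the open-circuit voltage V_A - V_B (nothing connected across the terminals).
Nodal analysis, taking node 2 as the 0 V reference.
Source V1 fixes V_0 = 10 V.
KCL at each unknown node (sum of currents leaving = 0; resistances in Ω):
  Node 1: (V_1 - 10)/9.1 + (V_1 - 0)/160 + (V_1 - V_3)/33 = 0
  Node 3: (V_3 - 10)/360 + (V_3 - 0)/5.6 + (V_3 - V_1)/33 = 0
Collecting terms (coefficients in siemens):
  0.1464·V_1 - 0.0303·V_3 = 1.099
  0.2117·V_3 - 0.0303·V_1 = 0.02778
Determinant D = (0.1464)(0.2117) - (-0.0303)(-0.0303) = 0.03008
V_1 = [(1.099)(0.2117) - (-0.0303)(0.02778)]/D = 7.761 V
V_3 = [(0.1464)(0.02778) - (1.099)(-0.0303)]/D = 1.242 V
V_th = V_1 - V_3 = 7.761 - 1.242 = 6.519 V
Step 2 — R_th: zero the source — replace V1 by a short circuit (node 2 merges into node 0) — and find the resistance seen between A (node 1) and B (node 3).
Reduce the network between node 1 (A) and node 3 (B) by series/parallel combination:
  Rp1 = R1 ‖ R2 (parallel, both between nodes 0 and 1) = 1/(1/9.1 + 1/160) = 8.61 Ω
  Rp2 = R3 ‖ R4 (parallel, both between nodes 0 and 3) = 1/(1/360 + 1/5.6) = 5.514 Ω
  Rs1 = Rp1 + Rp2 (series, joined only at node 0) = 8.61 + 5.514 = 14.12 Ω
  Rp3 = R5 ‖ Rs1 (parallel, both between nodes 1 and 3) = 1/(1/33 + 1/14.12) = 9.891 Ω
R_th = 9.891 Ω
I_n = V_th/R_th = 6.519/9.891 = 0.659 A, and R_n = R_th = 9.891 Ω

Final answer: I_n = 0.659 A, R_n = 9.891 Ω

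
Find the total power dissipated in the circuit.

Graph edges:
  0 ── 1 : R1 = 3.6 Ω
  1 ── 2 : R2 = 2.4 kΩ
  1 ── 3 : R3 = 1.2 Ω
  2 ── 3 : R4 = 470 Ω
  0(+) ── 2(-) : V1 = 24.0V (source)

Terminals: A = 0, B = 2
Nodal analysis, taking node 2 as the 0 V reference.
Source V1 fixes V_0 = 24 V.
KCL at each unknown node (sum of currents leaving = 0; resistances in Ω):
  Node 1: (V_1 - 24)/3.6 + (V_1 - 0)/2400 + (V_1 - V_3)/1.2 = 0
  Node 3: (V_3 - V_1)/1.2 + (V_3 - 0)/470 = 0
Collecting terms (coefficients in siemens):
  1.112·V_1 - 0.8333·V_3 = 6.667
  0.8355·V_3 - 0.8333·V_1 = 0
Determinant D = (1.112)(0.8355) - (-0.8333)(-0.8333) = 0.2342
V_1 = [(6.667)(0.8355) - (-0.8333)(0)]/D = 23.78 V
V_3 = [(1.112)(0) - (6.667)(-0.8333)]/D = 23.72 V
Power in each resistor, P = (ΔV)²/R:
  P_R1 = (24 - 23.78)²/3.6 = 0.01313 W
  P_R2 = (23.78 - 0)²/2400 = 0.2357 W
  P_R3 = (23.78 - 23.72)²/1.2 = 0.003057 W
  P_R4 = (0 - 23.72)²/470 = 1.197 W
P_total = P_R1 + P_R2 + P_R3 + P_R4 = 1.449 W

Final answer: 1.449 W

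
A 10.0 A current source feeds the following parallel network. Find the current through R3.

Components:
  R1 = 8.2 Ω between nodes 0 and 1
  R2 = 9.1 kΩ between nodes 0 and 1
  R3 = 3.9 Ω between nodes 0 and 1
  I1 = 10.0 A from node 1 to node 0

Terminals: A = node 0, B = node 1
All resistors sit directly between nodes 0 and 1, so they are in parallel and share one voltage V; the full source current 10 A splits among them.
1/R_par = 1/8.2 + 1/9100 + 1/3.9 = 0.3785 S  =>  R_par = 2.642 Ω
V = I × R_par = 10 × 2.642 = 26.42 V
I_R3 = V/R3 = 26.42/3.9 = 6.775 A

Final answer: 6.775 A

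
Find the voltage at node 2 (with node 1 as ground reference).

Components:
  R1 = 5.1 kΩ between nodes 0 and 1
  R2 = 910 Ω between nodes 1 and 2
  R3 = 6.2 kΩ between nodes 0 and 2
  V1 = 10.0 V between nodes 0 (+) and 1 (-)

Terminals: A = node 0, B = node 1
Nodal analysis, taking node 1 as the 0 V reference.
Source V1 fixes V_0 = 10 V.
KCL at each unknown node (sum of currents leaving = 0; resistances in Ω):
  Node 2: (V_2 - 0)/910 + (V_2 - 10)/6200 = 0
Collecting terms: 0.00126 × V_2 = 0.001613  =>  V_2 = 1.28 V
The requested potential is V_2 = 1.28 V.

Final answer: V_2 = 1.28 V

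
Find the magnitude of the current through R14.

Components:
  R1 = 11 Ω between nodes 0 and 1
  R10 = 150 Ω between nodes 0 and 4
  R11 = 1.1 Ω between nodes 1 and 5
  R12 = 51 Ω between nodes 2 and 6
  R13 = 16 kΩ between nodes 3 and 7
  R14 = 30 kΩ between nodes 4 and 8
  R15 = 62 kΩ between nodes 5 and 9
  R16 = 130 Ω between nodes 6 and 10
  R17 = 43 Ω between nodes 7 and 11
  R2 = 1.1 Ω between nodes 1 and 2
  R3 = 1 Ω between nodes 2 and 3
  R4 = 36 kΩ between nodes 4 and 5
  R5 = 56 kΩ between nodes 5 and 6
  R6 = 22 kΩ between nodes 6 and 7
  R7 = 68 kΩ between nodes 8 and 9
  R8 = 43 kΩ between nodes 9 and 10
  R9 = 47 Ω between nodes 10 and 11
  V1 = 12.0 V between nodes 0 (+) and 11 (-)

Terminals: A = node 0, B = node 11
Nodal analysis, taking node 11 as the 0 V reference.
Source V1 fixes V_0 = 12 V.
KCL at each unknown node (sum of currents leaving = 0; resistances in Ω):
  Node 1: (V_1 - 12)/11 + (V_1 - V_2)/1.1 + (V_1 - V_5)/1.1 = 0
  Node 2: (V_2 - V_1)/1.1 + (V_2 - V_3)/1 + (V_2 - V_6)/51 = 0
  Node 3: (V_3 - V_2)/1 + (V_3 - V_7)/16000 = 0
  Node 4: (V_4 - V_5)/36000 + (V_4 - 12)/150 + (V_4 - V_8)/30000 = 0
  Node 5: (V_5 - V_4)/36000 + (V_5 - V_6)/56000 + (V_5 - V_1)/1.1 + (V_5 - V_9)/62000 = 0
  Node 6: (V_6 - V_5)/56000 + (V_6 - V_7)/22000 + (V_6 - V_2)/51 + (V_6 - V_10)/130 = 0
  Node 7: (V_7 - V_6)/22000 + (V_7 - V_3)/16000 + (V_7 - 0)/43 = 0
  Node 8: (V_8 - V_9)/68000 + (V_8 - V_4)/30000 = 0
  Node 9: (V_9 - V_8)/68000 + (V_9 - V_10)/43000 + (V_9 - V_5)/62000 = 0
  Node 10: (V_10 - V_9)/43000 + (V_10 - 0)/47 + (V_10 - V_6)/130 = 0
Collecting terms (coefficients in siemens):
  1.909·V_1 - 0.9091·V_2 - 0.9091·V_5 = 1.091
  1.929·V_2 - 0.9091·V_1 - 1·V_3 - 0.01961·V_6 = 0
  1·V_3 - 1·V_2 - 0.0000625·V_7 = 0
  0.006728·V_4 - 0.00002778·V_5 - 0.00003333·V_8 = 0.08
  0.9092·V_5 - 0.9091·V_1 - 0.00002778·V_4 - 0.00001786·V_6 - 0.00001613·V_9 = 0
  0.02736·V_6 - 0.01961·V_2 - 0.00001786·V_5 - 0.00004545·V_7 - 0.007692·V_10 = 0
  0.02336·V_7 - 0.0000625·V_3 - 0.00004545·V_6 = 0
  0.00004804·V_8 - 0.00003333·V_4 - 0.00001471·V_9 = 0
  0.00005409·V_9 - 0.00001613·V_5 - 0.00001471·V_8 - 0.00002326·V_10 = 0
  0.02899·V_10 - 0.007692·V_6 - 0.00002326·V_9 = 0
Solving these 10 simultaneous equations (Gaussian elimination) gives:
  V_1 = 11.44 V, V_2 = 11.38 V, V_3 = 11.38 V, V_4 = 11.99 V
  V_5 = 11.44 V, V_6 = 8.824 V, V_7 = 0.04762 V, V_8 = 10.55 V
  V_9 = 7.289 V, V_10 = 2.347 V
I_R14 = (V_4 - V_8)/R14 = (11.99 - 10.55)/30000 = 0.00004798 A
|I_R14| = 0.00004798 A

Final answer: |I_R14| = 4.798e-05 A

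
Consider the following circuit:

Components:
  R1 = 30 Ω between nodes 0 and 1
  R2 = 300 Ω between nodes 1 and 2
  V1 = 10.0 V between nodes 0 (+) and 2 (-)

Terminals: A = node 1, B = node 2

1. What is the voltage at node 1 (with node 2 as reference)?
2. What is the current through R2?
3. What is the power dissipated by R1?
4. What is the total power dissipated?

Nodal analysis, taking node 2 as the 0 V reference.
Source V1 fixes V_0 = 10 V.
KCL at each unknown node (sum of currents leaving = 0; resistances in Ω):
  Node 1: (V_1 - 10)/30 + (V_1 - 0)/300 = 0
Collecting terms: 0.03667 × V_1 = 0.3333  =>  V_1 = 9.091 V
Part 1:
  Read off the nodal solution: V_1 = 9.091 V
Part 2:
  I_R2 = (V_1 - V_2)/R2 = (9.091 - 0)/300 = 0.0303 A
  Magnitude: I_R2 = 0.0303 A
Part 3:
  I_R1 = (V_0 - V_1)/R1 = (10 - 9.091)/30 = 0.0303 A
  P_R1 = I_R1² × R1 = (0.0303)² × 30 = 0.02755 W
Part 4:
  Power in each resistor, P = (ΔV)²/R:
    P_R1 = (10 - 9.091)²/30 = 0.02755 W
    P_R2 = (9.091 - 0)²/300 = 0.2755 W
  P_total = P_R1 + P_R2 = 0.303 W

Final answers:
1. V_1 = 9.091 V
2. I_R2 = 0.0303 A
3. P_R1 = 0.02755 W
4. P_total = 0.303 W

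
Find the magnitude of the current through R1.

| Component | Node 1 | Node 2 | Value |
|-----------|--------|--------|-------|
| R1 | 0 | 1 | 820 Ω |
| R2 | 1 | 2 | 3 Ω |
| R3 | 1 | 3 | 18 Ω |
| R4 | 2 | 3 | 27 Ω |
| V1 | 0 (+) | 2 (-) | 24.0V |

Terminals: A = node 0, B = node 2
Nodal analysis, taking node 2 as the 0 V reference.
Source V1 fixes V_0 = 24 V.
KCL at each unknown node (sum of currents leaving = 0; resistances in Ω):
  Node 1: (V_1 - 24)/820 + (V_1 - 0)/3 + (V_1 - V_3)/18 = 0
  Node 3: (V_3 - V_1)/18 + (V_3 - 0)/27 = 0
Collecting terms (coefficients in siemens):
  0.3901·V_1 - 0.05556·V_3 = 0.02927
  0.09259·V_3 - 0.05556·V_1 = 0
Determinant D = (0.3901)(0.09259) - (-0.05556)(-0.05556) = 0.03303
V_1 = [(0.02927)(0.09259) - (-0.05556)(0)]/D = 0.08204 V
V_3 = [(0.3901)(0) - (0.02927)(-0.05556)]/D = 0.04922 V
I_R1 = (V_0 - V_1)/R1 = (24 - 0.08204)/820 = 0.02917 A
|I_R1| = 0.02917 A

Final answer: |I_R1| = 0.02917 A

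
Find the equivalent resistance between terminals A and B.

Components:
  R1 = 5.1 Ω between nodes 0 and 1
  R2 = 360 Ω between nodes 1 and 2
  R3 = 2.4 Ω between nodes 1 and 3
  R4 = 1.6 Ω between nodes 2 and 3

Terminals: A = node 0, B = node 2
Reduce the network between node 0 (A) and node 2 (B) by series/parallel combination:
  Rs1 = R3 + R4 (series, joined only at node 3) = 2.4 + 1.6 = 4 Ω
  Rp1 = R2 ‖ Rs1 (parallel, both between nodes 1 and 2) = 1/(1/360 + 1/4) = 3.956 Ω
  Rs2 = R1 + Rp1 (series, joined only at node 1) = 5.1 + 3.956 = 9.056 Ω
R_eq = 9.056 Ω

Final answer: 9.056 Ω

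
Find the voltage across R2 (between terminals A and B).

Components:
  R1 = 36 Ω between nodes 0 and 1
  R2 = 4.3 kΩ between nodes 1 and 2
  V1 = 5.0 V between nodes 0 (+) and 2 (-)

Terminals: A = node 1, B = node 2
R1 and R2 are in series across V1 (node 0 → node 1 → node 2), and the output A–B is taken across R2, so this is a voltage divider.
Series current: I = V1/(R1 + R2) = 5/(36 + 4300) = 5/4336 = 0.001153 A
V_R2 = I × R2 = V1 × R2/(R1 + R2) = 5 × 4300/4336 = 4.958 V

Final answer: 4.958 V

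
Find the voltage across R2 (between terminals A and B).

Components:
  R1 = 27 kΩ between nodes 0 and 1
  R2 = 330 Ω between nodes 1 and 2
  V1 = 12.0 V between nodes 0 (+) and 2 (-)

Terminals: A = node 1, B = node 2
R1 and R2 are in series across V1 (node 0 → node 1 → node 2), and the output A–B is taken across R2, so this is a voltage divider.
Series current: I = V1/(R1 + R2) = 12/(27000 + 330) = 12/27330 = 0.0004391 A
V_R2 = I × R2 = V1 × R2/(R1 + R2) = 12 × 330/27330 = 0.1449 V

Final answer: 0.1449 V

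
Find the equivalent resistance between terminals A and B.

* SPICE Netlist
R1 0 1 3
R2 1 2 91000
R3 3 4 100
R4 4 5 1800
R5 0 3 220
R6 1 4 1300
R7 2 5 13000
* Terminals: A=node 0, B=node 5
The network is not a plain series/parallel combination. Inject a 1 A test current into terminal A (node 0) and return it from terminal B (node 5); then R_eq = V_A / (1 A).
Nodal analysis, taking node 5 as the 0 V reference.
Current source I_test pushes 1 A into node 0 and draws it out of node 5.
KCL at each unknown node (sum of currents leaving = 0; resistances in Ω):
  Node 0: (V_0 - V_1)/3 + (V_0 - V_3)/220 - 1 = 0
  Node 1: (V_1 - V_0)/3 + (V_1 - V_2)/91000 + (V_1 - V_4)/1300 = 0
  Node 2: (V_2 - V_1)/91000 + (V_2 - 0)/13000 = 0
  Node 3: (V_3 - V_0)/220 + (V_3 - V_4)/100 = 0
  Node 4: (V_4 - V_1)/1300 + (V_4 - V_3)/100 + (V_4 - 0)/1800 = 0
Collecting terms (coefficients in siemens):
  0.3379·V_0 - 0.3333·V_1 - 0.004545·V_3 = 1
  0.3341·V_1 - 0.3333·V_0 - 0.00001099·V_2 - 0.0007692·V_4 = 0
  0.00008791·V_2 - 0.00001099·V_1 = 0
  0.01455·V_3 - 0.004545·V_0 - 0.01·V_4 = 0
  0.01132·V_4 - 0.0007692·V_1 - 0.01·V_3 = 0
Solving these 5 simultaneous equations (Gaussian elimination) gives:
  V_0 = 2017 V, V_1 = 2016 V, V_2 = 252.1 V, V_3 = 1844 V
  V_4 = 1765 V
R_eq = V_0 / 1 A = 2017 Ω = 2.017 kΩ

Final answer: 2.017 kΩ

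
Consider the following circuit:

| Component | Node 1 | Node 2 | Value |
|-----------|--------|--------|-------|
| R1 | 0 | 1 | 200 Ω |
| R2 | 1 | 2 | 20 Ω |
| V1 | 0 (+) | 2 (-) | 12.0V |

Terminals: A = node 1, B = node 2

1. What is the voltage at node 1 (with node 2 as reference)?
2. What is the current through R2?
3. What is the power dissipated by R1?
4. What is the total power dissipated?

Nodal analysis, taking node 2 as the 0 V reference.
Source V1 fixes V_0 = 12 V.
KCL at each unknown node (sum of currents leaving = 0; resistances in Ω):
  Node 1: (V_1 - 12)/200 + (V_1 - 0)/20 = 0
Collecting terms: 0.055 × V_1 = 0.06  =>  V_1 = 1.091 V
Part 1:
  Read off the nodal solution: V_1 = 1.091 V
Part 2:
  I_R2 = (V_1 - V_2)/R2 = (1.091 - 0)/20 = 0.05455 A
  Magnitude: I_R2 = 0.05455 A
Part 3:
  I_R1 = (V_0 - V_1)/R1 = (12 - 1.091)/200 = 0.05455 A
  P_R1 = I_R1² × R1 = (0.05455)² × 200 = 0.595 W
Part 4:
  Power in each resistor, P = (ΔV)²/R:
    P_R1 = (12 - 1.091)²/200 = 0.595 W
    P_R2 = (1.091 - 0)²/20 = 0.0595 W
  P_total = P_R1 + P_R2 = 0.6545 W

Final answers:
1. V_1 = 1.091 V
2. I_R2 = 0.05455 A
3. P_R1 = 0.595 W
4. P_total = 0.6545 W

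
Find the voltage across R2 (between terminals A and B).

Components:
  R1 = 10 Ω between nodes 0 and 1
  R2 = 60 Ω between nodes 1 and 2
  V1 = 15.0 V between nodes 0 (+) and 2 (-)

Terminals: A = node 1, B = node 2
R1 and R2 are in series across V1 (node 0 → node 1 → node 2), and the output A–B is taken across R2, so this is a voltage divider.
Series current: I = V1/(R1 + R2) = 15/(10 + 60) = 15/70 = 0.2143 A
V_R2 = I × R2 = V1 × R2/(R1 + R2) = 15 × 60/70 = 12.86 V

Final answer: 12.86 V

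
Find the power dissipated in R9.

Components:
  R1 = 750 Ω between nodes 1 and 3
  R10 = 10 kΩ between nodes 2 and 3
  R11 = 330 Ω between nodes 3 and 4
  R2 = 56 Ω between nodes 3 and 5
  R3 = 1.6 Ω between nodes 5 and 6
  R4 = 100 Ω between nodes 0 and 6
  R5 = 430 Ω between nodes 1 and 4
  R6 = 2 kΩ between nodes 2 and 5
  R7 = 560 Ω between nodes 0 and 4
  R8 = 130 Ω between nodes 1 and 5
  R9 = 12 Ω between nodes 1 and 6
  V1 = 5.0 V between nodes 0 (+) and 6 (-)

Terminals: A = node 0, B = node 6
Nodal analysis, taking node 6 as the 0 V reference.
Source V1 fixes V_0 = 5 V.
KCL at each unknown node (sum of currents leaving = 0; resistances in Ω):
  Node 1: (V_1 - V_3)/750 + (V_1 - V_4)/430 + (V_1 - V_5)/130 + (V_1 - 0)/12 = 0
  Node 2: (V_2 - V_5)/2000 + (V_2 - V_3)/10000 = 0
  Node 3: (V_3 - V_1)/750 + (V_3 - V_5)/56 + (V_3 - V_2)/10000 + (V_3 - V_4)/330 = 0
  Node 4: (V_4 - V_1)/430 + (V_4 - 5)/560 + (V_4 - V_3)/330 = 0
  Node 5: (V_5 - V_3)/56 + (V_5 - 0)/1.6 + (V_5 - V_2)/2000 + (V_5 - V_1)/130 = 0
Collecting terms (coefficients in siemens):
  0.09468·V_1 - 0.001333·V_3 - 0.002326·V_4 - 0.007692·V_5 = 0
  0.0006·V_2 - 0.0001·V_3 - 0.0005·V_5 = 0
  0.02232·V_3 - 0.001333·V_1 - 0.0001·V_2 - 0.00303·V_4 - 0.01786·V_5 = 0
  0.007142·V_4 - 0.002326·V_1 - 0.00303·V_3 = 0.008929
  0.651·V_5 - 0.007692·V_1 - 0.0005·V_2 - 0.01786·V_3 = 0
Solving these 5 simultaneous equations (Gaussian elimination) gives:
  V_1 = 0.03609 V, V_2 = 0.03621 V, V_3 = 0.189 V, V_4 = 1.342 V
  V_5 = 0.005639 V
I_R9 = (V_1 - V_6)/R9 = (0.03609 - 0)/12 = 0.003007 A
P_R9 = I_R9² × R9 = (0.003007)² × 12 = 0.0001085 W

Final answer: 0.0001085 W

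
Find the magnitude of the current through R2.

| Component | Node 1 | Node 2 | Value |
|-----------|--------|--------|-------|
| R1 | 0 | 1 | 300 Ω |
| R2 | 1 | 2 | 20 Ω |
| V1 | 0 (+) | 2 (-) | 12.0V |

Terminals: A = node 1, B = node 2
Nodal analysis, taking node 2 as the 0 V reference.
Source V1 fixes V_0 = 12 V.
KCL at each unknown node (sum of currents leaving = 0; resistances in Ω):
  Node 1: (V_1 - 12)/300 + (V_1 - 0)/20 = 0
Collecting terms: 0.05333 × V_1 = 0.04  =>  V_1 = 0.75 V
I_R2 = (V_1 - V_2)/R2 = (0.75 - 0)/20 = 0.0375 A
|I_R2| = 0.0375 A

Final answer: |I_R2| = 0.0375 A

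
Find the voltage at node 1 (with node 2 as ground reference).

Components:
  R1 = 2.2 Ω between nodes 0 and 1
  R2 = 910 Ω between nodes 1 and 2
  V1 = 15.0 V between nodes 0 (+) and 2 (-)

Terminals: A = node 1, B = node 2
Nodal analysis, taking node 2 as the 0 V reference.
Source V1 fixes V_0 = 15 V.
KCL at each unknown node (sum of currents leaving = 0; resistances in Ω):
  Node 1: (V_1 - 15)/2.2 + (V_1 - 0)/910 = 0
Collecting terms: 0.4556 × V_1 = 6.818  =>  V_1 = 14.96 V
The requested potential is V_1 = 14.96 V.

Final answer: V_1 = 14.96 V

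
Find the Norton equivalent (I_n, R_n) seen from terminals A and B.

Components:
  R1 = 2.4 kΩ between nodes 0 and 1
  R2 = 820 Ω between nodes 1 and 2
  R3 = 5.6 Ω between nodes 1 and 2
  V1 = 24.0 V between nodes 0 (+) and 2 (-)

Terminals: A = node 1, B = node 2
Find the Thévenin equivalent first; then I_n = V_th/R_th and R_n = R_th.
Step 1 — V_th is the open-circuit voltage V_A - V_B (nothing connected across the terminals).
Nodal analysis, taking node 2 as the 0 V reference.
Source V1 fixes V_0 = 24 V.
KCL at each unknown node (sum of currents leaving = 0; resistances in Ω):
  Node 1: (V_1 - 24)/2400 + (V_1 - 0)/820 + (V_1 - 0)/5.6 = 0
Collecting terms: 0.1802 × V_1 = 0.01  =>  V_1 = 0.05549 V
V_th = V_1 - V_2 = 0.05549 - 0 = 0.05549 V
Step 2 — R_th: zero the source — replace V1 by a short circuit (node 2 merges into node 0) — and find the resistance seen between A (node 1) and B (node 0).
Reduce the network between node 1 (A) and node 0 (B) by series/parallel combination:
  Rp1 = R1 ‖ R2 ‖ R3 (parallel, all between nodes 0 and 1) = 1/(1/2400 + 1/820 + 1/5.6) = 5.549 Ω
R_th = 5.549 Ω
I_n = V_th/R_th = 0.05549/5.549 = 0.01 A, and R_n = R_th = 5.549 Ω

Final answer: I_n = 0.01 A, R_n = 5.549 Ω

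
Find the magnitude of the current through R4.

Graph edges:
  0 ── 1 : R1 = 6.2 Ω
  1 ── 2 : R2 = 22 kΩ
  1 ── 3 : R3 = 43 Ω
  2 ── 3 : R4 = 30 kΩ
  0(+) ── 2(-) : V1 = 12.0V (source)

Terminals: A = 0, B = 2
Nodal analysis, taking node 2 as the 0 V reference.
Source V1 fixes V_0 = 12 V.
KCL at each unknown node (sum of currents leaving = 0; resistances in Ω):
  Node 1: (V_1 - 12)/6.2 + (V_1 - 0)/22000 + (V_1 - V_3)/43 = 0
  Node 3: (V_3 - V_1)/43 + (V_3 - 0)/30000 = 0
Collecting terms (coefficients in siemens):
  0.1846·V_1 - 0.02326·V_3 = 1.935
  0.02329·V_3 - 0.02326·V_1 = 0
Determinant D = (0.1846)(0.02329) - (-0.02326)(-0.02326) = 0.003758
V_1 = [(1.935)(0.02329) - (-0.02326)(0)]/D = 11.99 V
V_3 = [(0.1846)(0) - (1.935)(-0.02326)]/D = 11.98 V
I_R4 = (V_2 - V_3)/R4 = (0 - 11.98)/30000 = -0.0003992 A
|I_R4| = 0.0003992 A

Final answer: |I_R4| = 0.0003992 A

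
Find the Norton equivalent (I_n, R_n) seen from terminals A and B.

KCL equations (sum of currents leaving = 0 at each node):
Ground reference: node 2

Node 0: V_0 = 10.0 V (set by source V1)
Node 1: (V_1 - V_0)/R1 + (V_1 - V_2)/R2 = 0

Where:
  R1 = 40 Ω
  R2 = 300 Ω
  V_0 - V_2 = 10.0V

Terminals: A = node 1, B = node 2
Find the Thévenin equivalent first; then I_n = V_th/R_th and R_n = R_th.
Step 1 — V_th is the open-circuit voltage V_A - V_B (nothing connected across the terminals).
Nodal analysis, taking node 2 as the 0 V reference.
Source V1 fixes V_0 = 10 V.
KCL at each unknown node (sum of currents leaving = 0; resistances in Ω):
  Node 1: (V_1 - 10)/40 + (V_1 - 0)/300 = 0
Collecting terms: 0.02833 × V_1 = 0.25  =>  V_1 = 8.824 V
V_th = V_1 - V_2 = 8.824 - 0 = 8.824 V
Step 2 — R_th: zero the source — replace V1 by a short circuit (node 2 merges into node 0) — and find the resistance seen between A (node 1) and B (node 0).
Reduce the network between node 1 (A) and node 0 (B) by series/parallel combination:
  Rp1 = R1 ‖ R2 (parallel, both between nodes 0 and 1) = 1/(1/40 + 1/300) = 35.29 Ω
R_th = 35.29 Ω
I_n = V_th/R_th = 8.824/35.29 = 0.25 A, and R_n = R_th = 35.29 Ω

Final answer: I_n = 0.25 A, R_n = 35.29 Ω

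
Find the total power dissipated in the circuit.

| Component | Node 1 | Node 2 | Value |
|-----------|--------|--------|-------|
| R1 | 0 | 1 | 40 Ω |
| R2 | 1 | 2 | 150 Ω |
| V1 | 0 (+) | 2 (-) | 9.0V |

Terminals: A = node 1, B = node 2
Nodal analysis, taking node 2 as the 0 V reference.
Source V1 fixes V_0 = 9 V.
KCL at each unknown node (sum of currents leaving = 0; resistances in Ω):
  Node 1: (V_1 - 9)/40 + (V_1 - 0)/150 = 0
Collecting terms: 0.03167 × V_1 = 0.225  =>  V_1 = 7.105 V
Power in each resistor, P = (ΔV)²/R:
  P_R1 = (9 - 7.105)²/40 = 0.08975 W
  P_R2 = (7.105 - 0)²/150 = 0.3366 W
P_total = P_R1 + P_R2 = 0.4263 W

Final answer: 0.4263 W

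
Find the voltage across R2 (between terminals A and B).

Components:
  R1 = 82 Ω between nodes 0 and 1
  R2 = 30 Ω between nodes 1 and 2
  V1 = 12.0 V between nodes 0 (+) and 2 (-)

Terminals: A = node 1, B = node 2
R1 and R2 are in series across V1 (node 0 → node 1 → node 2), and the output A–B is taken across R2, so this is a voltage divider.
Series current: I = V1/(R1 + R2) = 12/(82 + 30) = 12/112 = 0.1071 A
V_R2 = I × R2 = V1 × R2/(R1 + R2) = 12 × 30/112 = 3.214 V

Final answer: 3.214 V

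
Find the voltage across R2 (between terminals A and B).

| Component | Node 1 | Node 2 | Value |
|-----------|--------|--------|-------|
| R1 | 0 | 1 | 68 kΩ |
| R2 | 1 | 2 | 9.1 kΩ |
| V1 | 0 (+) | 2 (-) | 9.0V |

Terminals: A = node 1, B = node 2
R1 and R2 are in series across V1 (node 0 → node 1 → node 2), and the output A–B is taken across R2, so this is a voltage divider.
Series current: I = V1/(R1 + R2) = 9/(68000 + 9100) = 9/77100 = 0.0001167 A
V_R2 = I × R2 = V1 × R2/(R1 + R2) = 9 × 9100/77100 = 1.062 V

Final answer: 1.062 V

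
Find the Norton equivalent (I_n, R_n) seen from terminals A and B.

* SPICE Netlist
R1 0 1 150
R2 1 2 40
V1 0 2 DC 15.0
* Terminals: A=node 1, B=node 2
Find the Thévenin equivalent first; then I_n = V_th/R_th and R_n = R_th.
Step 1 — V_th is the open-circuit voltage V_A - V_B (nothing connected across the terminals).
Nodal analysis, taking node 2 as the 0 V reference.
Source V1 fixes V_0 = 15 V.
KCL at each unknown node (sum of currents leaving = 0; resistances in Ω):
  Node 1: (V_1 - 15)/150 + (V_1 - 0)/40 = 0
Collecting terms: 0.03167 × V_1 = 0.1  =>  V_1 = 3.158 V
V_th = V_1 - V_2 = 3.158 - 0 = 3.158 V
Step 2 — R_th: zero the source — replace V1 by a short circuit (node 2 merges into node 0) — and find the resistance seen between A (node 1) and B (node 0).
Reduce the network between node 1 (A) and node 0 (B) by series/parallel combination:
  Rp1 = R1 ‖ R2 (parallel, both between nodes 0 and 1) = 1/(1/150 + 1/40) = 31.58 Ω
R_th = 31.58 Ω
I_n = V_th/R_th = 3.158/31.58 = 0.1 A, and R_n = R_th = 31.58 Ω

Final answer: I_n = 0.1 A, R_n = 31.58 Ω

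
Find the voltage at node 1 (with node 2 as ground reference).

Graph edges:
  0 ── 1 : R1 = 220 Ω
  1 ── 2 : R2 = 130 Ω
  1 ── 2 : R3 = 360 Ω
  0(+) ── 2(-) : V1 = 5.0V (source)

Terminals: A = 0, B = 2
Nodal analysis, taking node 2 as the 0 V reference.
Source V1 fixes V_0 = 5 V.
KCL at each unknown node (sum of currents leaving = 0; resistances in Ω):
  Node 1: (V_1 - 5)/220 + (V_1 - 0)/130 + (V_1 - 0)/360 = 0
Collecting terms: 0.01502 × V_1 = 0.02273  =>  V_1 = 1.514 V
The requested potential is V_1 = 1.514 V.

Final answer: V_1 = 1.514 V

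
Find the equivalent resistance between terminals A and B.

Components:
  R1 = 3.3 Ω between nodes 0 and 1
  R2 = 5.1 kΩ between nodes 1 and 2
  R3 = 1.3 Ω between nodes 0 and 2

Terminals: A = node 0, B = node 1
Reduce the network between node 0 (A) and node 1 (B) by series/parallel combination:
  Rs1 = R3 + R2 (series, joined only at node 2) = 1.3 + 5100 = 5101 Ω
  Rp1 = R1 ‖ Rs1 (parallel, both between nodes 0 and 1) = 1/(1/3.3 + 1/5101) = 3.298 Ω
R_eq = 3.298 Ω

Final answer: 3.298 Ω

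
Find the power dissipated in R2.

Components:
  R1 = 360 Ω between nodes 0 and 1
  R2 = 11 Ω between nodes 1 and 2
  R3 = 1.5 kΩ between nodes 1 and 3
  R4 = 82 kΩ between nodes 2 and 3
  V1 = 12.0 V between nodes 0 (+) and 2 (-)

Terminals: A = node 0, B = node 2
Nodal analysis, taking node 2 as the 0 V reference.
Source V1 fixes V_0 = 12 V.
KCL at each unknown node (sum of currents leaving = 0; resistances in Ω):
  Node 1: (V_1 - 12)/360 + (V_1 - 0)/11 + (V_1 - V_3)/1500 = 0
  Node 3: (V_3 - V_1)/1500 + (V_3 - 0)/82000 = 0
Collecting terms (coefficients in siemens):
  0.09435·V_1 - 0.0006667·V_3 = 0.03333
  0.0006789·V_3 - 0.0006667·V_1 = 0
Determinant D = (0.09435)(0.0006789) - (-0.0006667)(-0.0006667) = 0.00006361
V_1 = [(0.03333)(0.0006789) - (-0.0006667)(0)]/D = 0.3557 V
V_3 = [(0.09435)(0) - (0.03333)(-0.0006667)]/D = 0.3494 V
I_R2 = (V_1 - V_2)/R2 = (0.3557 - 0)/11 = 0.03234 A
P_R2 = I_R2² × R2 = (0.03234)² × 11 = 0.01151 W

Final answer: 0.01151 W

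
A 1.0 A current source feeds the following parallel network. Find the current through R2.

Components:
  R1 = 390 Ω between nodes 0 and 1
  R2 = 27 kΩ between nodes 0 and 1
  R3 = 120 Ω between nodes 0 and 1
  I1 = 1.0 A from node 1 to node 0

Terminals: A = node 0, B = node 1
All resistors sit directly between nodes 0 and 1, so they are in parallel and share one voltage V; the full source current 1 A splits among them.
1/R_par = 1/390 + 1/27000 + 1/120 = 0.01093 S  =>  R_par = 91.45 Ω
V = I × R_par = 1 × 91.45 = 91.45 V
I_R2 = V/R2 = 91.45/27000 = 0.003387 A

Final answer: 0.003387 A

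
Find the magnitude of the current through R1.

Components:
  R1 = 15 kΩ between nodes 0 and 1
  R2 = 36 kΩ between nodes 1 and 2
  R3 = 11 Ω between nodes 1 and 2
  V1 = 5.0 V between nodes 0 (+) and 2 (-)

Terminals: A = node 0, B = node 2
Nodal analysis, taking node 2 as the 0 V reference.
Source V1 fixes V_0 = 5 V.
KCL at each unknown node (sum of currents leaving = 0; resistances in Ω):
  Node 1: (V_1 - 5)/15000 + (V_1 - 0)/36000 + (V_1 - 0)/11 = 0
Collecting terms: 0.091 × V_1 = 0.0003333  =>  V_1 = 0.003663 V
I_R1 = (V_0 - V_1)/R1 = (5 - 0.003663)/15000 = 0.0003331 A
|I_R1| = 0.0003331 A

Final answer: |I_R1| = 0.0003331 A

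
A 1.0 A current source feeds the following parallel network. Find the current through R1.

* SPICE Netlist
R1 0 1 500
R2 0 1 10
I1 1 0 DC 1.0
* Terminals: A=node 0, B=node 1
All resistors sit directly between nodes 0 and 1, so they are in parallel and share one voltage V; the full source current 1 A splits among them.
1/R_par = 1/500 + 1/10 = 0.102 S  =>  R_par = 9.804 Ω
V = I × R_par = 1 × 9.804 = 9.804 V
I_R1 = V/R1 = 9.804/500 = 0.01961 A

Final answer: 0.01961 A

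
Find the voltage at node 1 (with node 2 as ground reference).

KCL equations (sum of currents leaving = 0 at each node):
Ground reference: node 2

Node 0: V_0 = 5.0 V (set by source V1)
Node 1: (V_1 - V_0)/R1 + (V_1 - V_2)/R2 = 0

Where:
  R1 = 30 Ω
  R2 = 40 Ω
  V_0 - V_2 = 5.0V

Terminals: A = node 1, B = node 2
Nodal analysis, taking node 2 as the 0 V reference.
Source V1 fixes V_0 = 5 V.
KCL at each unknown node (sum of currents leaving = 0; resistances in Ω):
  Node 1: (V_1 - 5)/30 + (V_1 - 0)/40 = 0
Collecting terms: 0.05833 × V_1 = 0.1667  =>  V_1 = 2.857 V
The requested potential is V_1 = 2.857 V.

Final answer: V_1 = 2.857 V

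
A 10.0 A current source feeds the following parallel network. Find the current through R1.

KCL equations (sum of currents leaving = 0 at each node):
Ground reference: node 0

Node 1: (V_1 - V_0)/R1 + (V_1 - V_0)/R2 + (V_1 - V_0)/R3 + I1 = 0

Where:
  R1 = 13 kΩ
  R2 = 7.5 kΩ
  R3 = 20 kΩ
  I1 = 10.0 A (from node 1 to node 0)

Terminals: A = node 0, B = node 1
All resistors sit directly between nodes 0 and 1, so they are in parallel and share one voltage V; the full source current 10 A splits among them.
1/R_par = 1/13000 + 1/7500 + 1/20000 = 0.0002603 S  =>  R_par = 3842 Ω
V = I × R_par = 10 × 3842 = 38420 V
I_R1 = V/R1 = 38420/13000 = 2.956 A

Final answer: 2.956 A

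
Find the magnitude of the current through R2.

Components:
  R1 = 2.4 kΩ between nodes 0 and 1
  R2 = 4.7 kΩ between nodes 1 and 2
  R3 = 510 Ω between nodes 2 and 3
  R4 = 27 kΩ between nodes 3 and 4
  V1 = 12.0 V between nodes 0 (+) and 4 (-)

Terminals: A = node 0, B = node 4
Nodal analysis, taking node 4 as the 0 V reference.
Source V1 fixes V_0 = 12 V.
KCL at each unknown node (sum of currents leaving = 0; resistances in Ω):
  Node 1: (V_1 - 12)/2400 + (V_1 - V_2)/4700 = 0
  Node 2: (V_2 - V_1)/4700 + (V_2 - V_3)/510 = 0
  Node 3: (V_3 - V_2)/510 + (V_3 - 0)/27000 = 0
Collecting terms (coefficients in siemens):
  0.0006294·V_1 - 0.0002128·V_2 = 0.005
  0.002174·V_2 - 0.0002128·V_1 - 0.001961·V_3 = 0
  0.001998·V_3 - 0.001961·V_2 = 0
Solving these 3 simultaneous equations (Gaussian elimination) gives:
  V_1 = 11.17 V, V_2 = 9.538 V, V_3 = 9.361 V
I_R2 = (V_1 - V_2)/R2 = (11.17 - 9.538)/4700 = 0.0003467 A
|I_R2| = 0.0003467 A

Final answer: |I_R2| = 0.0003467 A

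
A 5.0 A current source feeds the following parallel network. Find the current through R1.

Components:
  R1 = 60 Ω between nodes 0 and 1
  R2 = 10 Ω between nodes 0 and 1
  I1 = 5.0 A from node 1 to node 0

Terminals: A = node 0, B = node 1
All resistors sit directly between nodes 0 and 1, so they are in parallel and share one voltage V; the full source current 5 A splits among them.
1/R_par = 1/60 + 1/10 = 0.1167 S  =>  R_par = 8.571 Ω
V = I × R_par = 5 × 8.571 = 42.86 V
I_R1 = V/R1 = 42.86/60 = 0.7143 A

Final answer: 0.7143 A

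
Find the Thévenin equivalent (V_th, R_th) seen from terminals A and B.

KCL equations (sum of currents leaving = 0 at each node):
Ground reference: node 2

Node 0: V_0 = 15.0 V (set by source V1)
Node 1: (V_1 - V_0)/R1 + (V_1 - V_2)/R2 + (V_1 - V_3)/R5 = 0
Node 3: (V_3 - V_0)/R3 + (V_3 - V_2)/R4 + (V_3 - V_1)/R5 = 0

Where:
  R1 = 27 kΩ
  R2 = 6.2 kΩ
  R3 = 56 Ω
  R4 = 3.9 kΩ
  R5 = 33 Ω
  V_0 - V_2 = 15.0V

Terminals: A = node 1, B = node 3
Step 1 — V_th is the open-circuit voltage V_A - V_B (nothing connected across the terminals).
Nodal analysis, taking node 2 as the 0 V reference.
Source V1 fixes V_0 = 15 V.
KCL at each unknown node (sum of currents leaving = 0; resistances in Ω):
  Node 1: (V_1 - 15)/27000 + (V_1 - 0)/6200 + (V_1 - V_3)/33 = 0
  Node 3: (V_3 - 15)/56 + (V_3 - 0)/3900 + (V_3 - V_1)/33 = 0
Collecting terms (coefficients in siemens):
  0.0305·V_1 - 0.0303·V_3 = 0.0005556
  0.04842·V_3 - 0.0303·V_1 = 0.2679
Determinant D = (0.0305)(0.04842) - (-0.0303)(-0.0303) = 0.0005585
V_1 = [(0.0005556)(0.04842) - (-0.0303)(0.2679)]/D = 14.58 V
V_3 = [(0.0305)(0.2679) - (0.0005556)(-0.0303)]/D = 14.66 V
V_th = V_1 - V_3 = 14.58 - 14.66 = -0.0771 V
Step 2 — R_th: zero the source — replace V1 by a short circuit (node 2 merges into node 0) — and find the resistance seen between A (node 1) and B (node 3).
Reduce the network between node 1 (A) and node 3 (B) by series/parallel combination:
  Rp1 = R1 ‖ R2 (parallel, both between nodes 0 and 1) = 1/(1/27000 + 1/6200) = 5042 Ω
  Rp2 = R3 ‖ R4 (parallel, both between nodes 0 and 3) = 1/(1/56 + 1/3900) = 55.21 Ω
  Rs1 = Rp1 + Rp2 (series, joined only at node 0) = 5042 + 55.21 = 5097 Ω
  Rp3 = R5 ‖ Rs1 (parallel, both between nodes 1 and 3) = 1/(1/33 + 1/5097) = 32.79 Ω
R_th = 32.79 Ω

Final answer: V_th = -0.0771 V, R_th = 32.79 Ω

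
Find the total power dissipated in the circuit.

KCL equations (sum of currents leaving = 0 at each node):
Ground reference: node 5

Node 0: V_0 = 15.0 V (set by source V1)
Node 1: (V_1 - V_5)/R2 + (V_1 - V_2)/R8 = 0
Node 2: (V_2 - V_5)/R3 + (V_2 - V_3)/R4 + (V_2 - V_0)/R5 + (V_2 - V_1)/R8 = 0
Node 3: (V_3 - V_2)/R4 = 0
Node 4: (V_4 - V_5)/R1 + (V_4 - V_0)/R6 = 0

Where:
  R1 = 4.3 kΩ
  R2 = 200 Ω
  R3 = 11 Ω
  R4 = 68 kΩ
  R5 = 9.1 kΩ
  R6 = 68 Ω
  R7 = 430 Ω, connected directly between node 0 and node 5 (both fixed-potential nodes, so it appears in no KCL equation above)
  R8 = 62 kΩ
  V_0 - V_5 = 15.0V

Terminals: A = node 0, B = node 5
Nodal analysis, taking node 5 as the 0 V reference.
Source V1 fixes V_0 = 15 V.
KCL at each unknown node (sum of currents leaving = 0; resistances in Ω):
  Node 1: (V_1 - 0)/200 + (V_1 - V_2)/62000 = 0
  Node 2: (V_2 - 0)/11 + (V_2 - V_3)/68000 + (V_2 - 15)/9100 + (V_2 - V_1)/62000 = 0
  Node 3: (V_3 - V_2)/68000 = 0
  Node 4: (V_4 - 0)/4300 + (V_4 - 15)/68 = 0
Collecting terms (coefficients in siemens):
  0.005016·V_1 - 0.00001613·V_2 = 0
  0.09105·V_2 - 0.00001613·V_1 - 0.00001471·V_3 = 0.001648
  0.00001471·V_3 - 0.00001471·V_2 = 0
  0.01494·V_4 = 0.2206
Solving these 4 simultaneous equations (Gaussian elimination) gives:
  V_1 = 0.00005822 V, V_2 = 0.01811 V, V_3 = 0.01811 V, V_4 = 14.77 V
Power in each resistor, P = (ΔV)²/R:
  P_R1 = (14.77 - 0)²/4300 = 0.05071 W
  P_R2 = (0.00005822 - 0)²/200 = 0.00000000001695 W
  P_R3 = (0.01811 - 0)²/11 = 0.00002981 W
  P_R4 = (0.01811 - 0.01811)²/68000 = 0 W
  P_R5 = (15 - 0.01811)²/9100 = 0.02467 W
  P_R6 = (15 - 14.77)²/68 = 0.0008019 W
  P_R7 = (15 - 0)²/430 = 0.5233 W
  P_R8 = (0.00005822 - 0.01811)²/62000 = 0.000000005254 W
P_total = P_R1 + P_R2 + P_R3 + P_R4 + P_R5 + P_R6 + P_R7 + P_R8 = 0.5995 W

Final answer: 0.5995 W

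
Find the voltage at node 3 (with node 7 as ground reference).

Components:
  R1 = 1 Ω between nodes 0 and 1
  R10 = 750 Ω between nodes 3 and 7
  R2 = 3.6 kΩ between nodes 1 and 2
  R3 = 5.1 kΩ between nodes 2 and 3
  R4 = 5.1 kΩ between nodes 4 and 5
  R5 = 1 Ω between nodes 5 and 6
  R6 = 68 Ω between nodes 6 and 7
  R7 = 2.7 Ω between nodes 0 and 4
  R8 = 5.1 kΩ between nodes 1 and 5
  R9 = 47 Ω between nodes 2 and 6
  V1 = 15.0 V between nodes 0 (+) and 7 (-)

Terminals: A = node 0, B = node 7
Nodal analysis, taking node 7 as the 0 V reference.
Source V1 fixes V_0 = 15 V.
KCL at each unknown node (sum of currents leaving = 0; resistances in Ω):
  Node 1: (V_1 - 15)/1 + (V_1 - V_2)/3600 + (V_1 - V_5)/5100 = 0
  Node 2: (V_2 - V_1)/3600 + (V_2 - V_3)/5100 + (V_2 - V_6)/47 = 0
  Node 3: (V_3 - V_2)/5100 + (V_3 - 0)/750 = 0
  Node 4: (V_4 - V_5)/5100 + (V_4 - 15)/2.7 = 0
  Node 5: (V_5 - V_4)/5100 + (V_5 - V_6)/1 + (V_5 - V_1)/5100 = 0
  Node 6: (V_6 - V_5)/1 + (V_6 - 0)/68 + (V_6 - V_2)/47 = 0
Collecting terms (coefficients in siemens):
  1·V_1 - 0.0002778·V_2 - 0.0001961·V_5 = 15
  0.02175·V_2 - 0.0002778·V_1 - 0.0001961·V_3 - 0.02128·V_6 = 0
  0.001529·V_3 - 0.0001961·V_2 = 0
  0.3706·V_4 - 0.0001961·V_5 = 5.556
  1·V_5 - 0.0001961·V_1 - 0.0001961·V_4 - 1·V_6 = 0
  1.036·V_6 - 0.02128·V_2 - 1·V_5 = 0
Solving these 6 simultaneous equations (Gaussian elimination) gives:
  V_1 = 14.99 V, V_2 = 0.8192 V, V_3 = 0.105 V, V_4 = 14.99 V
  V_5 = 0.6464 V, V_6 = 0.6408 V
The requested potential is V_3 = 0.105 V.

Final answer: V_3 = 0.105 V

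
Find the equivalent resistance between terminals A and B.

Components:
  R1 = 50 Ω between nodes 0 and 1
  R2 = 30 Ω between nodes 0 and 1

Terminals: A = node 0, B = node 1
Reduce the network between node 0 (A) and node 1 (B) by series/parallel combination:
  Rp1 = R1 ‖ R2 (parallel, both between nodes 0 and 1) = 1/(1/50 + 1/30) = 18.75 Ω
R_eq = 18.75 Ω

Final answer: 18.75 Ω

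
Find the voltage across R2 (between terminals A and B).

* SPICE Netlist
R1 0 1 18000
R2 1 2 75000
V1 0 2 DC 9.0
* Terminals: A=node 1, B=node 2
R1 and R2 are in series across V1 (node 0 → node 1 → node 2), and the output A–B is taken across R2, so this is a voltage divider.
Series current: I = V1/(R1 + R2) = 9/(18000 + 75000) = 9/93000 = 0.00009677 A
V_R2 = I × R2 = V1 × R2/(R1 + R2) = 9 × 75000/93000 = 7.258 V

Final answer: 7.258 V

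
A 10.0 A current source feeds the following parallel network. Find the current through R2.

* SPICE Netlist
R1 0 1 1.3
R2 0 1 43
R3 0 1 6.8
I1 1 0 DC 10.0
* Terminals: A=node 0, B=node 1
All resistors sit directly between nodes 0 and 1, so they are in parallel and share one voltage V; the full source current 10 A splits among them.
1/R_par = 1/1.3 + 1/43 + 1/6.8 = 0.9395 S  =>  R_par = 1.064 Ω
V = I × R_par = 10 × 1.064 = 10.64 V
I_R2 = V/R2 = 10.64/43 = 0.2475 A

Final answer: 0.2475 A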